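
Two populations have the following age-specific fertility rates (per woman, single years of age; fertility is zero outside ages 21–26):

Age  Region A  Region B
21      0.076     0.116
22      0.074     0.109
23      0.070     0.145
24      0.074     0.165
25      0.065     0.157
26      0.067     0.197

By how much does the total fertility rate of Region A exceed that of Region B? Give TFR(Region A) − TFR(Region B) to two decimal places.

Region A:
  Sum of ASFRs = 0.076 + 0.074 + 0.070 + 0.074 + 0.065 + 0.067 = 0.426
  TFR = 0.426
Region B:
  Sum of ASFRs = 0.116 + 0.109 + 0.145 + 0.165 + 0.157 + 0.197 = 0.889
  TFR = 0.889
Difference = 0.426 − 0.889 = -0.463

-0.46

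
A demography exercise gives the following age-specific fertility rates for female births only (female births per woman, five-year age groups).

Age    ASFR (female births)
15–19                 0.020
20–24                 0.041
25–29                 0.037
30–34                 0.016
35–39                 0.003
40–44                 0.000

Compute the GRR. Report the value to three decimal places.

0.585

Sum of female ASFRs = 0.020 + 0.041 + 0.037 + 0.016 + 0.003 + 0.000 = 0.117
GRR = 5 × 0.117 = 0.585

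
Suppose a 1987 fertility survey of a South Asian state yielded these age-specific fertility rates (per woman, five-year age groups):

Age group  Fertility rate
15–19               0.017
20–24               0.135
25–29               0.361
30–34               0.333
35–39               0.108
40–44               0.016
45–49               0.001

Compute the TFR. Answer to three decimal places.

4.855

Sum of ASFRs = 0.017 + 0.135 + 0.361 + 0.333 + 0.108 + 0.016 + 0.001 = 0.971
TFR = 5 × 0.971 = 4.855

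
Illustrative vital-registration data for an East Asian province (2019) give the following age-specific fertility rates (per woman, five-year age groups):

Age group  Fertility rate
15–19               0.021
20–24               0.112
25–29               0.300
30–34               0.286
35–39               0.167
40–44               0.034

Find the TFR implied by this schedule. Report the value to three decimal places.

4.600

Sum of ASFRs = 0.021 + 0.112 + 0.300 + 0.286 + 0.167 + 0.034 = 0.920
TFR = 5 × 0.920 = 4.6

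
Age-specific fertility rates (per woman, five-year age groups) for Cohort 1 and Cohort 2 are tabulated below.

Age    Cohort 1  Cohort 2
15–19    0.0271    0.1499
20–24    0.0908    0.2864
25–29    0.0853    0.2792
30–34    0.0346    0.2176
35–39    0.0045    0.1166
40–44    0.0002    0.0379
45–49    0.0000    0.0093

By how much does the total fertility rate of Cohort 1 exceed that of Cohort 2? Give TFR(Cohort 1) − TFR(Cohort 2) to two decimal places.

-4.27

Cohort 1:
  Sum of ASFRs = 0.0271 + 0.0908 + 0.0853 + 0.0346 + 0.0045 + 0.0002 + 0.0000 = 0.2425
  TFR = 5 × 0.2425 = 1.2125
Cohort 2:
  Sum of ASFRs = 0.1499 + 0.2864 + 0.2792 + 0.2176 + 0.1166 + 0.0379 + 0.0093 = 1.0969
  TFR = 5 × 1.0969 = 5.4845
Difference = 1.2125 − 5.4845 = -4.272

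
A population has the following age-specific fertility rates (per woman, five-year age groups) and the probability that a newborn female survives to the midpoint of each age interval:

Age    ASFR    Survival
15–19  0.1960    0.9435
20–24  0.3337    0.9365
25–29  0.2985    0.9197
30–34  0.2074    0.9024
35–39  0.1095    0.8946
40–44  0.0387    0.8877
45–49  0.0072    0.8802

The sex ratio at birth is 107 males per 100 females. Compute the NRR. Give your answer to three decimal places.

Proportion female at birth = 100 / (100 + 107) = 0.48309.
Per-age-group product (5 × ASFR × survival probability):
  15–19: 5 × 0.1960 × 0.9435 = 0.92463
  20–24: 5 × 0.3337 × 0.9365 = 1.56255
  25–29: 5 × 0.2985 × 0.9197 = 1.37265
  30–34: 5 × 0.2074 × 0.9024 = 0.93579
  35–39: 5 × 0.1095 × 0.8946 = 0.48979
  40–44: 5 × 0.0387 × 0.8877 = 0.17177
  45–49: 5 × 0.0072 × 0.8802 = 0.03169
Sum = 5.48887
NRR = 0.48309 × 5.48887 = 2.65162
An NRR exceeding 1 indicates intrinsic growth under these rates.

2.652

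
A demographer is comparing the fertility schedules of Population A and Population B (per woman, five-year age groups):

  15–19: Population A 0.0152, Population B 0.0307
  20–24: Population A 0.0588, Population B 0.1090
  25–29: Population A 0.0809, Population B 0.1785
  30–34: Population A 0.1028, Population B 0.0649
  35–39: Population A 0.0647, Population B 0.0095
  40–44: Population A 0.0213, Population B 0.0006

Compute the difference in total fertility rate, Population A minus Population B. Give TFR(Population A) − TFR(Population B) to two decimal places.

Population A:
  Sum of ASFRs = 0.0152 + 0.0588 + 0.0809 + 0.1028 + 0.0647 + 0.0213 = 0.3437
  TFR = 5 × 0.3437 = 1.7185
Population B:
  Sum of ASFRs = 0.0307 + 0.1090 + 0.1785 + 0.0649 + 0.0095 + 0.0006 = 0.3932
  TFR = 5 × 0.3932 = 1.966
Difference = 1.7185 − 1.966 = -0.2475

-0.25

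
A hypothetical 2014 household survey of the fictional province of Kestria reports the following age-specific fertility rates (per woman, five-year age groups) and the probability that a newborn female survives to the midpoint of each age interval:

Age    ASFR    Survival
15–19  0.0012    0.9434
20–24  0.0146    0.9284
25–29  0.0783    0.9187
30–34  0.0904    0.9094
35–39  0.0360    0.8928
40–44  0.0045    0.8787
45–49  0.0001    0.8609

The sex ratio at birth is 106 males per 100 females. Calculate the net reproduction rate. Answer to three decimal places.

Proportion female at birth = 100 / (100 + 106) = 0.48544.
Survival-weighted fertility by age (5·fₓ·Sₓ):
  15–19: 5 × 0.0012 × 0.9434 = 0.00566
  20–24: 5 × 0.0146 × 0.9284 = 0.06777
  25–29: 5 × 0.0783 × 0.9187 = 0.35967
  30–34: 5 × 0.0904 × 0.9094 = 0.41105
  35–39: 5 × 0.0360 × 0.8928 = 0.16070
  40–44: 5 × 0.0045 × 0.8787 = 0.01977
  45–49: 5 × 0.0001 × 0.8609 = 0.00043
Sum = 1.02505
NRR = 0.48544 × 1.02505 = 0.49760

0.498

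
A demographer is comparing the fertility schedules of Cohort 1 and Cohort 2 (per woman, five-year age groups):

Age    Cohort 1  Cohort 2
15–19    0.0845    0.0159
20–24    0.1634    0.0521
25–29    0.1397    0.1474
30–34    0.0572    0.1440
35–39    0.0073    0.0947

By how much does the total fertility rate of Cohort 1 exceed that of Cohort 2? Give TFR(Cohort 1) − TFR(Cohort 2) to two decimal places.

-0.01

Cohort 1:
  Sum of ASFRs = 0.0845 + 0.1634 + 0.1397 + 0.0572 + 0.0073 = 0.4521
  TFR = 5 × 0.4521 = 2.2605
Cohort 2:
  Sum of ASFRs = 0.0159 + 0.0521 + 0.1474 + 0.1440 + 0.0947 = 0.4541
  TFR = 5 × 0.4541 = 2.2705
Difference = 2.2605 − 2.2705 = -0.01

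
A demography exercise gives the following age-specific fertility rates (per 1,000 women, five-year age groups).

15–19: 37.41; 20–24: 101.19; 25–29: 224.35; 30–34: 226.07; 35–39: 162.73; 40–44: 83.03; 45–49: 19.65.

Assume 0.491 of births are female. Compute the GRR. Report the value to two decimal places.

Proportion female at birth = 0.491.
Sum of ASFRs = 37.41 + 101.19 + 224.35 + 226.07 + 162.73 + 83.03 + 19.65 = 854.43
TFR = 5 × 854.43 / 1000 = 4.27215
GRR = 0.491 × 4.27215 = 2.09763

2.10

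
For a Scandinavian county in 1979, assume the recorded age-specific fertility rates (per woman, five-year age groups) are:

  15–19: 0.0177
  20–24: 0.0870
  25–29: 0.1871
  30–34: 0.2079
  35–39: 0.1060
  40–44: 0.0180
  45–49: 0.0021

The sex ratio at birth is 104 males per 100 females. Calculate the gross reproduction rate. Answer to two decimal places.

1.53

Proportion female at birth = 100 / (100 + 104) = 0.49020.
Sum of ASFRs = 0.0177 + 0.0870 + 0.1871 + 0.2079 + 0.1060 + 0.0180 + 0.0021 = 0.6258
TFR = 5 × 0.6258 = 3.129
GRR = 0.49020 × 3.129 = 1.53384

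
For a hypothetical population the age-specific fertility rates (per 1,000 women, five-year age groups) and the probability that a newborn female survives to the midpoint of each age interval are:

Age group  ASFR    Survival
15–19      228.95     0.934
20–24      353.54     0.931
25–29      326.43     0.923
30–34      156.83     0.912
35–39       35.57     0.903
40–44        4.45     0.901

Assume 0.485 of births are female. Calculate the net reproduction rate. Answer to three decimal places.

Proportion female at birth = 0.485.
Each age group contributes 5 × ASFR × survival:
  15–19: 5 × 228.95/1000 × 0.934 = 1.06920
  20–24: 5 × 353.54/1000 × 0.931 = 1.64573
  25–29: 5 × 326.43/1000 × 0.923 = 1.50647
  30–34: 5 × 156.83/1000 × 0.912 = 0.71514
  35–39: 5 × 35.57/1000 × 0.903 = 0.16060
  40–44: 5 × 4.45/1000 × 0.901 = 0.02005
Sum = 5.11719
NRR = 0.485 × 5.11719 = 2.48184

2.482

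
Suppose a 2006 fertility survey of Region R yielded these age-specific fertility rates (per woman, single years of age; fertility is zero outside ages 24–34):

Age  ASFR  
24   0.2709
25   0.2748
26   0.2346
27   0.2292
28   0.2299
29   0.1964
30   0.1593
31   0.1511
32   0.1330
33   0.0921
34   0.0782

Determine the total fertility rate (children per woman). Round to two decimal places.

2.05

Sum of ASFRs = 0.2709 + 0.2748 + 0.2346 + 0.2292 + 0.2299 + 0.1964 + 0.1593 + 0.1511 + 0.1330 + 0.0921 + 0.0782 = 2.0495
TFR = 2.0495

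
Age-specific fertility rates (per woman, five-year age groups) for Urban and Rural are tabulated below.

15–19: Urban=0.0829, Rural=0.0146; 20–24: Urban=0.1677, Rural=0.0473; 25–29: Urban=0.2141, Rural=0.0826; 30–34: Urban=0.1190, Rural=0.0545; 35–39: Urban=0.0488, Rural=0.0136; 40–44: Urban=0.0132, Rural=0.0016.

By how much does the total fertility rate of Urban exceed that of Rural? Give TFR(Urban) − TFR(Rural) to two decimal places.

Urban:
  Sum of ASFRs = 0.0829 + 0.1677 + 0.2141 + 0.1190 + 0.0488 + 0.0132 = 0.6457
  TFR = 5 × 0.6457 = 3.2285
Rural:
  Sum of ASFRs = 0.0146 + 0.0473 + 0.0826 + 0.0545 + 0.0136 + 0.0016 = 0.2142
  TFR = 5 × 0.2142 = 1.071
Difference = 3.2285 − 1.071 = 2.1575

2.16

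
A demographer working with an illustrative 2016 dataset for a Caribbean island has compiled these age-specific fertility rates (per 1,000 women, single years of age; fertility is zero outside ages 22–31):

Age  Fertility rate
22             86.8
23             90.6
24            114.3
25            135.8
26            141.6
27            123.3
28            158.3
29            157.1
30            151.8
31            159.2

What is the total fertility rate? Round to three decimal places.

1.319

Sum of ASFRs = 86.8 + 90.6 + 114.3 + 135.8 + 141.6 + 123.3 + 158.3 + 157.1 + 151.8 + 159.2 = 1318.8
TFR = 1318.8 / 1000 = 1.3188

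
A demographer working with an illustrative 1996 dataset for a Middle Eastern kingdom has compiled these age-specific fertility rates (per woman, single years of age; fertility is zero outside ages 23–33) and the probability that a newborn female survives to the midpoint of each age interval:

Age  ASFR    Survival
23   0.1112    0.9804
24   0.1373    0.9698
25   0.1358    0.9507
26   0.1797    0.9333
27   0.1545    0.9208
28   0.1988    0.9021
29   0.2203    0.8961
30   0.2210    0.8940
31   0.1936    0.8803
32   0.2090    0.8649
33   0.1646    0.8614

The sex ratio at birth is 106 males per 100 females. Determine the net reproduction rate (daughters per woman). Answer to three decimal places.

0.849

Proportion female at birth = 100 / (100 + 106) = 0.48544.
Per-age-group product (1 × ASFR × survival probability):
  23: 1 × 0.1112 × 0.9804 = 0.10902
  24: 1 × 0.1373 × 0.9698 = 0.13315
  25: 1 × 0.1358 × 0.9507 = 0.12911
  26: 1 × 0.1797 × 0.9333 = 0.16771
  27: 1 × 0.1545 × 0.9208 = 0.14226
  28: 1 × 0.1988 × 0.9021 = 0.17934
  29: 1 × 0.2203 × 0.8961 = 0.19741
  30: 1 × 0.2210 × 0.8940 = 0.19757
  31: 1 × 0.1936 × 0.8803 = 0.17043
  32: 1 × 0.2090 × 0.8649 = 0.18076
  33: 1 × 0.1646 × 0.8614 = 0.14179
Sum = 1.74855
NRR = 0.48544 × 1.74855 = 0.84882
NRR < 1, so the cohort does not fully replace itself.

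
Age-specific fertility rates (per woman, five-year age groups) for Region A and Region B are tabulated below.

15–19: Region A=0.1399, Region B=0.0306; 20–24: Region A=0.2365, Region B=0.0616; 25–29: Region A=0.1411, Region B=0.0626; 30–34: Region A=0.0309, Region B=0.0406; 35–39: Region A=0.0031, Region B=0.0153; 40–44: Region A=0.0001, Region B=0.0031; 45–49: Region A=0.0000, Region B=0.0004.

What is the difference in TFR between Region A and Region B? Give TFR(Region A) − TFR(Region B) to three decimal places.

Region A:
  Sum of ASFRs = 0.1399 + 0.2365 + 0.1411 + 0.0309 + 0.0031 + 0.0001 + 0.0000 = 0.5516
  TFR = 5 × 0.5516 = 2.758
Region B:
  Sum of ASFRs = 0.0306 + 0.0616 + 0.0626 + 0.0406 + 0.0153 + 0.0031 + 0.0004 = 0.2142
  TFR = 5 × 0.2142 = 1.071
Difference = 2.758 − 1.071 = 1.687

1.687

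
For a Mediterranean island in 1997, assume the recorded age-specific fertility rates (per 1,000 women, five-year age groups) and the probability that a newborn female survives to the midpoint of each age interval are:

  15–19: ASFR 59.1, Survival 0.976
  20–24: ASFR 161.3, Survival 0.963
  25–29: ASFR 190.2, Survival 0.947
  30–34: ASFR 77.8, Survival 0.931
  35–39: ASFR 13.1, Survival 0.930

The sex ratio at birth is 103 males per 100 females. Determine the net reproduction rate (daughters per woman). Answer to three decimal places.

Proportion female at birth = 100 / (100 + 103) = 0.49261.
Per-age-group product (5 × ASFR × survival probability):
  15–19: 5 × 59.1/1000 × 0.976 = 0.28841
  20–24: 5 × 161.3/1000 × 0.963 = 0.77666
  25–29: 5 × 190.2/1000 × 0.947 = 0.90060
  30–34: 5 × 77.8/1000 × 0.931 = 0.36216
  35–39: 5 × 13.1/1000 × 0.930 = 0.06092
Sum = 2.38875
NRR = 0.49261 × 2.38875 = 1.17672

1.177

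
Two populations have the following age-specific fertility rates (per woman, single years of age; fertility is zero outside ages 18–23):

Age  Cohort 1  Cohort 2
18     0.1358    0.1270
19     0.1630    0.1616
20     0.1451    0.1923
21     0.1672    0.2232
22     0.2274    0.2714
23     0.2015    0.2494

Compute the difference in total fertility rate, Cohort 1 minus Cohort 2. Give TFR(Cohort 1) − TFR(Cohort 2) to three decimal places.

-0.185

Cohort 1:
  Sum of ASFRs = 0.1358 + 0.1630 + 0.1451 + 0.1672 + 0.2274 + 0.2015 = 1.0400
  TFR = 1.04
Cohort 2:
  Sum of ASFRs = 0.1270 + 0.1616 + 0.1923 + 0.2232 + 0.2714 + 0.2494 = 1.2249
  TFR = 1.2249
Difference = 1.04 − 1.2249 = -0.1849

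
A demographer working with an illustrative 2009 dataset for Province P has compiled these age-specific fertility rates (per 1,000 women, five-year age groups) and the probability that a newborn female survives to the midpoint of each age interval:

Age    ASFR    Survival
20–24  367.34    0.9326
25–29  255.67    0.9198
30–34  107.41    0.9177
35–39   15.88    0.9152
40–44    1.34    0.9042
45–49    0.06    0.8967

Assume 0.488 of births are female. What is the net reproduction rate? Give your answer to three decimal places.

Proportion female at birth = 0.488.
Per-age-group product (5 × ASFR × survival probability):
  20–24: 5 × 367.34/1000 × 0.9326 = 1.71291
  25–29: 5 × 255.67/1000 × 0.9198 = 1.17583
  30–34: 5 × 107.41/1000 × 0.9177 = 0.49285
  35–39: 5 × 15.88/1000 × 0.9152 = 0.07267
  40–44: 5 × 1.34/1000 × 0.9042 = 0.00606
  45–49: 5 × 0.06/1000 × 0.8967 = 0.00027
Sum = 3.46059
NRR = 0.488 × 3.46059 = 1.68877

1.689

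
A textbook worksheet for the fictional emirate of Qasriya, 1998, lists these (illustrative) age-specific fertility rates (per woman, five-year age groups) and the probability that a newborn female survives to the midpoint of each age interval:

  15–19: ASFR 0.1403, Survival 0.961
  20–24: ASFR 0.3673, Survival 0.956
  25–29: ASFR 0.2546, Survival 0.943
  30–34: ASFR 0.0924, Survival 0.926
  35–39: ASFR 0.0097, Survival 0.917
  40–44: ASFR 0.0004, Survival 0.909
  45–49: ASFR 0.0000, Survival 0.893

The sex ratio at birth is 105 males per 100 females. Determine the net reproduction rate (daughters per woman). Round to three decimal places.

2.002

Proportion female at birth = 100 / (100 + 105) = 0.48780.
Per-age-group product (5 × ASFR × survival probability):
  15–19: 5 × 0.1403 × 0.961 = 0.67414
  20–24: 5 × 0.3673 × 0.956 = 1.75569
  25–29: 5 × 0.2546 × 0.943 = 1.20044
  30–34: 5 × 0.0924 × 0.926 = 0.42781
  35–39: 5 × 0.0097 × 0.917 = 0.04447
  40–44: 5 × 0.0004 × 0.909 = 0.00182
  45–49: 5 × 0.0000 × 0.893 = 0.00000
Sum = 4.10437
NRR = 0.48780 × 4.10437 = 2.00211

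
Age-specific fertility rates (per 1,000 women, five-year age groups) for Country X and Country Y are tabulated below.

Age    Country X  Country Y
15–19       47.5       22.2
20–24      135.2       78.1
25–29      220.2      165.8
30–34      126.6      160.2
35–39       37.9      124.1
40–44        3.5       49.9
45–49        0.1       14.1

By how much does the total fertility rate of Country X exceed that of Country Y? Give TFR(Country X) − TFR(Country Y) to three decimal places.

Country X:
  Sum of ASFRs = 47.5 + 135.2 + 220.2 + 126.6 + 37.9 + 3.5 + 0.1 = 571.0
  TFR = 5 × 571.0 / 1000 = 2.855
Country Y:
  Sum of ASFRs = 22.2 + 78.1 + 165.8 + 160.2 + 124.1 + 49.9 + 14.1 = 614.4
  TFR = 5 × 614.4 / 1000 = 3.072
Difference = 2.855 − 3.072 = -0.217

-0.217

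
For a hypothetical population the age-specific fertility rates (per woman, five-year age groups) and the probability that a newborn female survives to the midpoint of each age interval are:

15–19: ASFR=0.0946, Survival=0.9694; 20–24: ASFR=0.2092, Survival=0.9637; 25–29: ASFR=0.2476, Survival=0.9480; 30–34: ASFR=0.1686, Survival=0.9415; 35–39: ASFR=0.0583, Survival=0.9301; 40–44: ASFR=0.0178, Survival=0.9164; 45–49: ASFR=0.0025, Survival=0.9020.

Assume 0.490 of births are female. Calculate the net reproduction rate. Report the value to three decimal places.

Proportion female at birth = 0.490.
Weighting each age-specific rate by interval width and survival:
  15–19: 5 × 0.0946 × 0.9694 = 0.45853
  20–24: 5 × 0.2092 × 0.9637 = 1.00803
  25–29: 5 × 0.2476 × 0.9480 = 1.17362
  30–34: 5 × 0.1686 × 0.9415 = 0.79368
  35–39: 5 × 0.0583 × 0.9301 = 0.27112
  40–44: 5 × 0.0178 × 0.9164 = 0.08156
  45–49: 5 × 0.0025 × 0.9020 = 0.01128
Sum = 3.79782
NRR = 0.490 × 3.79782 = 1.86093

1.861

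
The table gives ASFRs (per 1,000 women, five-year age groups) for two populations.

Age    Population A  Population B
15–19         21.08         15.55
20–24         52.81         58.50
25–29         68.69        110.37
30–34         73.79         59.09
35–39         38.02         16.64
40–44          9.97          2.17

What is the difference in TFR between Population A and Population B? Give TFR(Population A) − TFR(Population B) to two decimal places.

0.01

Population A:
  Sum of ASFRs = 21.08 + 52.81 + 68.69 + 73.79 + 38.02 + 9.97 = 264.36
  TFR = 5 × 264.36 / 1000 = 1.3218
Population B:
  Sum of ASFRs = 15.55 + 58.50 + 110.37 + 59.09 + 16.64 + 2.17 = 262.32
  TFR = 5 × 262.32 / 1000 = 1.3116
Difference = 1.3218 − 1.3116 = 0.0102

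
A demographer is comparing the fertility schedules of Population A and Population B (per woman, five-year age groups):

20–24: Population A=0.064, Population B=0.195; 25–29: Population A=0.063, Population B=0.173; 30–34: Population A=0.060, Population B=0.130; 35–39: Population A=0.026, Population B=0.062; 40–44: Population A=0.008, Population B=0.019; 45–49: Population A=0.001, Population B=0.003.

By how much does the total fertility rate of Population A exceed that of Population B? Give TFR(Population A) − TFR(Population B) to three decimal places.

Population A:
  Sum of ASFRs = 0.064 + 0.063 + 0.060 + 0.026 + 0.008 + 0.001 = 0.222
  TFR = 5 × 0.222 = 1.11
Population B:
  Sum of ASFRs = 0.195 + 0.173 + 0.130 + 0.062 + 0.019 + 0.003 = 0.582
  TFR = 5 × 0.582 = 2.91
Difference = 1.11 − 2.91 = -1.8

-1.800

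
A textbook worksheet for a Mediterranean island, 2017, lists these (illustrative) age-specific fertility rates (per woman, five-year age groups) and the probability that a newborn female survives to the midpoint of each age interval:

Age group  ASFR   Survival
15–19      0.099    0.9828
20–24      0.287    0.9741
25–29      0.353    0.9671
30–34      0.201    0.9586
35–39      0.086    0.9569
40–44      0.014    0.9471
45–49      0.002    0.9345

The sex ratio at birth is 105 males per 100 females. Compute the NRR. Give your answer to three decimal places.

Proportion female at birth = 100 / (100 + 105) = 0.48780.
Per-age-group product (5 × ASFR × survival probability):
  15–19: 5 × 0.099 × 0.9828 = 0.48649
  20–24: 5 × 0.287 × 0.9741 = 1.39783
  25–29: 5 × 0.353 × 0.9671 = 1.70693
  30–34: 5 × 0.201 × 0.9586 = 0.96339
  35–39: 5 × 0.086 × 0.9569 = 0.41147
  40–44: 5 × 0.014 × 0.9471 = 0.06630
  45–49: 5 × 0.002 × 0.9345 = 0.00935
Sum = 5.04176
NRR = 0.48780 × 5.04176 = 2.45937
NRR > 1, so each generation more than replaces itself.

2.459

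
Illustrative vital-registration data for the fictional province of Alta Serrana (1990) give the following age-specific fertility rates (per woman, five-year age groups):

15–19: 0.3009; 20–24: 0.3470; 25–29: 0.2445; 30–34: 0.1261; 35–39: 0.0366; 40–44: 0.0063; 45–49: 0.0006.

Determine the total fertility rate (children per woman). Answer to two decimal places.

Sum of ASFRs = 0.3009 + 0.3470 + 0.2445 + 0.1261 + 0.0366 + 0.0063 + 0.0006 = 1.0620
TFR = 5 × 1.0620 = 5.31

5.31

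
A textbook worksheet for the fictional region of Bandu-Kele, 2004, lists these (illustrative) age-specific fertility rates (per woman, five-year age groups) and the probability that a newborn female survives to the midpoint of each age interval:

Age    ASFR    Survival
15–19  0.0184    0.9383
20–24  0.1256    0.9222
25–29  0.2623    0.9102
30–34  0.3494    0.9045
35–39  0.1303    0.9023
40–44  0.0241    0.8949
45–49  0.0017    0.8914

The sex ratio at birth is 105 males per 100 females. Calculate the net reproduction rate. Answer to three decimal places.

Proportion female at birth = 100 / (100 + 105) = 0.48780.
Each age group contributes 5 × ASFR × survival:
  15–19: 5 × 0.0184 × 0.9383 = 0.08632
  20–24: 5 × 0.1256 × 0.9222 = 0.57914
  25–29: 5 × 0.2623 × 0.9102 = 1.19373
  30–34: 5 × 0.3494 × 0.9045 = 1.58016
  35–39: 5 × 0.1303 × 0.9023 = 0.58785
  40–44: 5 × 0.0241 × 0.8949 = 0.10784
  45–49: 5 × 0.0017 × 0.8914 = 0.00758
Sum = 4.14262
NRR = 0.48780 × 4.14262 = 2.02077
An NRR exceeding 1 indicates intrinsic growth under these rates.

2.021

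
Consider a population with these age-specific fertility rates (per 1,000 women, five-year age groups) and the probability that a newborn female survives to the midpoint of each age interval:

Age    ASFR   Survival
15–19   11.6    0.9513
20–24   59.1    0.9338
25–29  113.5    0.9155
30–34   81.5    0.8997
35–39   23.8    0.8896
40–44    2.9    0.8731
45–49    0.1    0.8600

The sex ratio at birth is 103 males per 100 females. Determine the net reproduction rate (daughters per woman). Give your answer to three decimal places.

Proportion female at birth = 100 / (100 + 103) = 0.49261.
Weighting each age-specific rate by interval width and survival:
  15–19: 5 × 11.6/1000 × 0.9513 = 0.05518
  20–24: 5 × 59.1/1000 × 0.9338 = 0.27594
  25–29: 5 × 113.5/1000 × 0.9155 = 0.51955
  30–34: 5 × 81.5/1000 × 0.8997 = 0.36663
  35–39: 5 × 23.8/1000 × 0.8896 = 0.10586
  40–44: 5 × 2.9/1000 × 0.8731 = 0.01266
  45–49: 5 × 0.1/1000 × 0.8600 = 0.00043
Sum = 1.33625
NRR = 0.49261 × 1.33625 = 0.65825
With NRR below 1 the population is below replacement fertility.

0.658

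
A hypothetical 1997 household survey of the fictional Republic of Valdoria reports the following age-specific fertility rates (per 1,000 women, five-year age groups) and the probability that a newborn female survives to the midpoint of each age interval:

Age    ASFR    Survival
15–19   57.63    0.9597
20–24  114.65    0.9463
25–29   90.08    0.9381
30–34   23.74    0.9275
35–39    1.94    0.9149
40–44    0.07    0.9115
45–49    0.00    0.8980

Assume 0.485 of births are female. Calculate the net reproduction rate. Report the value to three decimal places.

Proportion female at birth = 0.485.
Weighting each age-specific rate by interval width and survival:
  15–19: 5 × 57.63/1000 × 0.9597 = 0.27654
  20–24: 5 × 114.65/1000 × 0.9463 = 0.54247
  25–29: 5 × 90.08/1000 × 0.9381 = 0.42252
  30–34: 5 × 23.74/1000 × 0.9275 = 0.11009
  35–39: 5 × 1.94/1000 × 0.9149 = 0.00887
  40–44: 5 × 0.07/1000 × 0.9115 = 0.00032
  45–49: 5 × 0.00/1000 × 0.8980 = 0.00000
Sum = 1.36081
NRR = 0.485 × 1.36081 = 0.65999
With NRR below 1 the population is below replacement fertility.

0.660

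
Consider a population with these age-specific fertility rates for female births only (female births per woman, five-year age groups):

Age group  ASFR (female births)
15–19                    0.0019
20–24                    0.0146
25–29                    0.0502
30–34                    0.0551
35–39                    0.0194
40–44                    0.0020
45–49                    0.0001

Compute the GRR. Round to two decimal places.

0.72

Sum of female ASFRs = 0.0019 + 0.0146 + 0.0502 + 0.0551 + 0.0194 + 0.0020 + 0.0001 = 0.1433
GRR = 5 × 0.1433 = 0.7165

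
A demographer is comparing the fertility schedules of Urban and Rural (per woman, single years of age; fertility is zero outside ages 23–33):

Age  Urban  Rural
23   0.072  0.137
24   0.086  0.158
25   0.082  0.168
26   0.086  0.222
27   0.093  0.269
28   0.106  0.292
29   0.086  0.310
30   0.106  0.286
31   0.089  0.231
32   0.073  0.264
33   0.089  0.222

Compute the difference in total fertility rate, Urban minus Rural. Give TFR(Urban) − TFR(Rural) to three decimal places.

-1.591

Urban:
  Sum of ASFRs = 0.072 + 0.086 + 0.082 + 0.086 + 0.093 + 0.106 + 0.086 + 0.106 + 0.089 + 0.073 + 0.089 = 0.968
  TFR = 0.968
Rural:
  Sum of ASFRs = 0.137 + 0.158 + 0.168 + 0.222 + 0.269 + 0.292 + 0.310 + 0.286 + 0.231 + 0.264 + 0.222 = 2.559
  TFR = 2.559
Difference = 0.968 − 2.559 = -1.591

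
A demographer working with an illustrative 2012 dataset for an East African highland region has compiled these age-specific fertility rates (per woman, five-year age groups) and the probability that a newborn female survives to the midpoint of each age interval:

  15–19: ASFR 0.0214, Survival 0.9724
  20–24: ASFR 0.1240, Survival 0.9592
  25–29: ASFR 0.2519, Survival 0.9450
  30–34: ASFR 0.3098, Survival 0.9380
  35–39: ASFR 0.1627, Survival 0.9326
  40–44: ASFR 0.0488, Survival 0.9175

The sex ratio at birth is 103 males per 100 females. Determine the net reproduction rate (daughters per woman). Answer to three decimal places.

Proportion female at birth = 100 / (100 + 103) = 0.49261.
Survival-weighted fertility by age (5·fₓ·Sₓ):
  15–19: 5 × 0.0214 × 0.9724 = 0.10405
  20–24: 5 × 0.1240 × 0.9592 = 0.59470
  25–29: 5 × 0.2519 × 0.9450 = 1.19023
  30–34: 5 × 0.3098 × 0.9380 = 1.45296
  35–39: 5 × 0.1627 × 0.9326 = 0.75867
  40–44: 5 × 0.0488 × 0.9175 = 0.22387
Sum = 4.32448
NRR = 0.49261 × 4.32448 = 2.13028

2.130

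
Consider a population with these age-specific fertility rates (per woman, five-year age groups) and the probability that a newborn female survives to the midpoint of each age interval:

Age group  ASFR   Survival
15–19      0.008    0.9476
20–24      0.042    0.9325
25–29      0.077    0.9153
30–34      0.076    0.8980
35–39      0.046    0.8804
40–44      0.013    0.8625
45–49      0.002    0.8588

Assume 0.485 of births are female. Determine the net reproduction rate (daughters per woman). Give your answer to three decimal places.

0.579

Proportion female at birth = 0.485.
Each age group contributes 5 × ASFR × survival:
  15–19: 5 × 0.008 × 0.9476 = 0.03790
  20–24: 5 × 0.042 × 0.9325 = 0.19583
  25–29: 5 × 0.077 × 0.9153 = 0.35239
  30–34: 5 × 0.076 × 0.8980 = 0.34124
  35–39: 5 × 0.046 × 0.8804 = 0.20249
  40–44: 5 × 0.013 × 0.8625 = 0.05606
  45–49: 5 × 0.002 × 0.8588 = 0.00859
Sum = 1.19450
NRR = 0.485 × 1.19450 = 0.57933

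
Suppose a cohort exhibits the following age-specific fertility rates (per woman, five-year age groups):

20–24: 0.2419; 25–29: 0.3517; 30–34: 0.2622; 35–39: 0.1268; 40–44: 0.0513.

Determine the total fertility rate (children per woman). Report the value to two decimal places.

5.17

Sum of ASFRs = 0.2419 + 0.3517 + 0.2622 + 0.1268 + 0.0513 = 1.0339
TFR = 5 × 1.0339 = 5.1695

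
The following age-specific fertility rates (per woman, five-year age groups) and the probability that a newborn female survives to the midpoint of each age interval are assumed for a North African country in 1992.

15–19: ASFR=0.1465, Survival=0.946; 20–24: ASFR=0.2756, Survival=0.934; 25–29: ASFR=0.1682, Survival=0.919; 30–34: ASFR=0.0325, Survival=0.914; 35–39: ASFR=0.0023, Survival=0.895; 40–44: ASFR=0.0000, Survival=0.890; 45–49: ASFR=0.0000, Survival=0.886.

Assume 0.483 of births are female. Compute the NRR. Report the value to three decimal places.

1.406

Proportion female at birth = 0.483.
Per-age-group product (5 × ASFR × survival probability):
  15–19: 5 × 0.1465 × 0.946 = 0.69295
  20–24: 5 × 0.2756 × 0.934 = 1.28705
  25–29: 5 × 0.1682 × 0.919 = 0.77288
  30–34: 5 × 0.0325 × 0.914 = 0.14853
  35–39: 5 × 0.0023 × 0.895 = 0.01029
  40–44: 5 × 0.0000 × 0.890 = 0.00000
  45–49: 5 × 0.0000 × 0.886 = 0.00000
Sum = 2.91170
NRR = 0.483 × 2.91170 = 1.40635
An NRR exceeding 1 indicates intrinsic growth under these rates.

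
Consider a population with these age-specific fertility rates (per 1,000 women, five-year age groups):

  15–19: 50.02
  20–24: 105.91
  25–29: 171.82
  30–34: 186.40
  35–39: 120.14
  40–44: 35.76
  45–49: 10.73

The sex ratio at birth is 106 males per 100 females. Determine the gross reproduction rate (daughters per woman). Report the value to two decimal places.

Proportion female at birth = 100 / (100 + 106) = 0.48544.
Sum of ASFRs = 50.02 + 105.91 + 171.82 + 186.40 + 120.14 + 35.76 + 10.73 = 680.78
TFR = 5 × 680.78 / 1000 = 3.4039
GRR = 0.48544 × 3.4039 = 1.65239

1.65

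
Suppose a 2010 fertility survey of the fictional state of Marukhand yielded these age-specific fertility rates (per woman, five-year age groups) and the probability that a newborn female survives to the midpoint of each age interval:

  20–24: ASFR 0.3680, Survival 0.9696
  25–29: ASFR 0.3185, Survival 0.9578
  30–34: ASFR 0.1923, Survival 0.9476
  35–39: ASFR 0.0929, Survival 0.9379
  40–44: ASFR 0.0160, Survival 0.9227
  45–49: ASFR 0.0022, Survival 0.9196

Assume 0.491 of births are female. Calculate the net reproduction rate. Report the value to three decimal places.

Proportion female at birth = 0.491.
Weighting each age-specific rate by interval width and survival:
  20–24: 5 × 0.3680 × 0.9696 = 1.78406
  25–29: 5 × 0.3185 × 0.9578 = 1.52530
  30–34: 5 × 0.1923 × 0.9476 = 0.91112
  35–39: 5 × 0.0929 × 0.9379 = 0.43565
  40–44: 5 × 0.0160 × 0.9227 = 0.07382
  45–49: 5 × 0.0022 × 0.9196 = 0.01012
Sum = 4.74007
NRR = 0.491 × 4.74007 = 2.32737

2.327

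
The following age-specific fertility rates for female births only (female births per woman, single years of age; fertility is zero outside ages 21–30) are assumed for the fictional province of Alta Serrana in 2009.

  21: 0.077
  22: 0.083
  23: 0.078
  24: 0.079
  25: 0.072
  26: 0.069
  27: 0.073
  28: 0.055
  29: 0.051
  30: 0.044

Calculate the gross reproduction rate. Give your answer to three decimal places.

Sum of female ASFRs = 0.077 + 0.083 + 0.078 + 0.079 + 0.072 + 0.069 + 0.073 + 0.055 + 0.051 + 0.044 = 0.681
GRR = 0.681

0.681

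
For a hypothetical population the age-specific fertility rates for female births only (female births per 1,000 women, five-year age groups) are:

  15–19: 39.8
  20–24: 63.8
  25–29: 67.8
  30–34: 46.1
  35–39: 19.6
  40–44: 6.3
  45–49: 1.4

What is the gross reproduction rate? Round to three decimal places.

Sum of female ASFRs = 39.8 + 63.8 + 67.8 + 46.1 + 19.6 + 6.3 + 1.4 = 244.8
GRR = 5 × 244.8 / 1000 = 1.224

1.224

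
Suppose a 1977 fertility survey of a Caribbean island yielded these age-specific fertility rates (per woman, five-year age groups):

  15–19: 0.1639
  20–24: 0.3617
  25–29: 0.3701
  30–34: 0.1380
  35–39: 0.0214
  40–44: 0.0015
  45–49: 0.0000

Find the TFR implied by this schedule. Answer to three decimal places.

5.283

Sum of ASFRs = 0.1639 + 0.3617 + 0.3701 + 0.1380 + 0.0214 + 0.0015 + 0.0000 = 1.0566
TFR = 5 × 1.0566 = 5.283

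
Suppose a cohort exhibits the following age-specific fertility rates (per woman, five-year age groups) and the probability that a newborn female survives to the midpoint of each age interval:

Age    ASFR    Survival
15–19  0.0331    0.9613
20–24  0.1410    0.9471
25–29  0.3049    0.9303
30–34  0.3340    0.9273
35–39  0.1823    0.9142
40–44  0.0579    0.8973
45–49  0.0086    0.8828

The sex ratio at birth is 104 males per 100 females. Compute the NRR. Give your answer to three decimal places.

Proportion female at birth = 100 / (100 + 104) = 0.49020.
Each age group contributes 5 × ASFR × survival:
  15–19: 5 × 0.0331 × 0.9613 = 0.15910
  20–24: 5 × 0.1410 × 0.9471 = 0.66771
  25–29: 5 × 0.3049 × 0.9303 = 1.41824
  30–34: 5 × 0.3340 × 0.9273 = 1.54859
  35–39: 5 × 0.1823 × 0.9142 = 0.83329
  40–44: 5 × 0.0579 × 0.8973 = 0.25977
  45–49: 5 × 0.0086 × 0.8828 = 0.03796
Sum = 4.92466
NRR = 0.49020 × 4.92466 = 2.41407
With NRR above 1 the population is above replacement fertility.

2.414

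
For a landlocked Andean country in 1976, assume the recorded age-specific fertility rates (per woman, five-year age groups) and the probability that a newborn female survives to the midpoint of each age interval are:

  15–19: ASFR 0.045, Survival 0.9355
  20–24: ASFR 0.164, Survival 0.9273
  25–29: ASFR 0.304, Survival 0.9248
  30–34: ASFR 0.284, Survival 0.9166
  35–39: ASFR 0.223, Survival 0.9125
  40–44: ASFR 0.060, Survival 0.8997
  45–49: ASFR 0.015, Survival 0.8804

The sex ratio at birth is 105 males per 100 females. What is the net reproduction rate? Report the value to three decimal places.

Proportion female at birth = 100 / (100 + 105) = 0.48780.
Survival-weighted fertility by age (5·fₓ·Sₓ):
  15–19: 5 × 0.045 × 0.9355 = 0.21049
  20–24: 5 × 0.164 × 0.9273 = 0.76039
  25–29: 5 × 0.304 × 0.9248 = 1.40570
  30–34: 5 × 0.284 × 0.9166 = 1.30157
  35–39: 5 × 0.223 × 0.9125 = 1.01744
  40–44: 5 × 0.060 × 0.8997 = 0.26991
  45–49: 5 × 0.015 × 0.8804 = 0.06603
Sum = 5.03153
NRR = 0.48780 × 5.03153 = 2.45438

2.454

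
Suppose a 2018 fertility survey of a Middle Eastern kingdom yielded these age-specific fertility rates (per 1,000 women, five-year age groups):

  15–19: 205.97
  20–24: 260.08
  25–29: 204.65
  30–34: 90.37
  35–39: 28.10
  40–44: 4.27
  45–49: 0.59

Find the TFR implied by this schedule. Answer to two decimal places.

3.97

Sum of ASFRs = 205.97 + 260.08 + 204.65 + 90.37 + 28.10 + 4.27 + 0.59 = 794.03
TFR = 5 × 794.03 / 1000 = 3.97015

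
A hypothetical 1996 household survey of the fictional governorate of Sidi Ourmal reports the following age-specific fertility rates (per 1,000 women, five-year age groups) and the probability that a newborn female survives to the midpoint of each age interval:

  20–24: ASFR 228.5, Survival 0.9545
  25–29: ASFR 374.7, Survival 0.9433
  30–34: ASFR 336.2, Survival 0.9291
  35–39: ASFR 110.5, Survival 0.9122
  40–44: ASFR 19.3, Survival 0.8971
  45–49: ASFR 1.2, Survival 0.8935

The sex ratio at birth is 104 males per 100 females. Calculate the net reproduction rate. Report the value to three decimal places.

2.459

Proportion female at birth = 100 / (100 + 104) = 0.49020.
Each age group contributes 5 × ASFR × survival:
  20–24: 5 × 228.5/1000 × 0.9545 = 1.09052
  25–29: 5 × 374.7/1000 × 0.9433 = 1.76727
  30–34: 5 × 336.2/1000 × 0.9291 = 1.56182
  35–39: 5 × 110.5/1000 × 0.9122 = 0.50399
  40–44: 5 × 19.3/1000 × 0.8971 = 0.08657
  45–49: 5 × 1.2/1000 × 0.8935 = 0.00536
Sum = 5.01553
NRR = 0.49020 × 5.01553 = 2.45861
An NRR exceeding 1 indicates intrinsic growth under these rates.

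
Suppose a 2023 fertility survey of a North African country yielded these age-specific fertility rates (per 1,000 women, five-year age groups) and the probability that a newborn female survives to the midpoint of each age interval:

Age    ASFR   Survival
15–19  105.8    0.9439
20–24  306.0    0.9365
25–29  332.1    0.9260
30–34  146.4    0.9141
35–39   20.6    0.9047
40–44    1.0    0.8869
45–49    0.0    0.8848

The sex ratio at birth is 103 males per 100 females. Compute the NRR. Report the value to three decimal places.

Proportion female at birth = 100 / (100 + 103) = 0.49261.
Weighting each age-specific rate by interval width and survival:
  15–19: 5 × 105.8/1000 × 0.9439 = 0.49932
  20–24: 5 × 306.0/1000 × 0.9365 = 1.43285
  25–29: 5 × 332.1/1000 × 0.9260 = 1.53762
  30–34: 5 × 146.4/1000 × 0.9141 = 0.66912
  35–39: 5 × 20.6/1000 × 0.9047 = 0.09318
  40–44: 5 × 1.0/1000 × 0.8869 = 0.00443
  45–49: 5 × 0.0/1000 × 0.8848 = 0.00000
Sum = 4.23652
NRR = 0.49261 × 4.23652 = 2.08695
With NRR above 1 the population is above replacement fertility.

2.087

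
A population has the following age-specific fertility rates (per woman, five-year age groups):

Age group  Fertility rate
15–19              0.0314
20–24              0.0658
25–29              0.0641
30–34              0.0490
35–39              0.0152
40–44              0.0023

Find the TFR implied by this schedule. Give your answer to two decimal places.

1.14

Sum of ASFRs = 0.0314 + 0.0658 + 0.0641 + 0.0490 + 0.0152 + 0.0023 = 0.2278
TFR = 5 × 0.2278 = 1.139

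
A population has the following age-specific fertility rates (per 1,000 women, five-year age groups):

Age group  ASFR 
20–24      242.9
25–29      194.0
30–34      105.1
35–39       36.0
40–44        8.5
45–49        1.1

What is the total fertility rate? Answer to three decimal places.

2.938

Sum of ASFRs = 242.9 + 194.0 + 105.1 + 36.0 + 8.5 + 1.1 = 587.6
TFR = 5 × 587.6 / 1000 = 2.938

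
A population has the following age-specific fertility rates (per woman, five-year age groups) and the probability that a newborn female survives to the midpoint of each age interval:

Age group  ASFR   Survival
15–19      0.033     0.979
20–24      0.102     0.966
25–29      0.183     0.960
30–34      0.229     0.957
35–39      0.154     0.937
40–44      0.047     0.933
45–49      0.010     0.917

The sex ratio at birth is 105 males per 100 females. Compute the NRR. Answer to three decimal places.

Proportion female at birth = 100 / (100 + 105) = 0.48780.
Per-age-group product (5 × ASFR × survival probability):
  15–19: 5 × 0.033 × 0.979 = 0.16154
  20–24: 5 × 0.102 × 0.966 = 0.49266
  25–29: 5 × 0.183 × 0.960 = 0.87840
  30–34: 5 × 0.229 × 0.957 = 1.09577
  35–39: 5 × 0.154 × 0.937 = 0.72149
  40–44: 5 × 0.047 × 0.933 = 0.21926
  45–49: 5 × 0.010 × 0.917 = 0.04585
Sum = 3.61497
NRR = 0.48780 × 3.61497 = 1.76338

1.763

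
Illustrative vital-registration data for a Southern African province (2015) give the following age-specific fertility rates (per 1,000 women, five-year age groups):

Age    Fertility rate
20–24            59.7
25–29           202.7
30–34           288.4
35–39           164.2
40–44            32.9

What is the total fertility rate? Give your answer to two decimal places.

Sum of ASFRs = 59.7 + 202.7 + 288.4 + 164.2 + 32.9 = 747.9
TFR = 5 × 747.9 / 1000 = 3.7395

3.74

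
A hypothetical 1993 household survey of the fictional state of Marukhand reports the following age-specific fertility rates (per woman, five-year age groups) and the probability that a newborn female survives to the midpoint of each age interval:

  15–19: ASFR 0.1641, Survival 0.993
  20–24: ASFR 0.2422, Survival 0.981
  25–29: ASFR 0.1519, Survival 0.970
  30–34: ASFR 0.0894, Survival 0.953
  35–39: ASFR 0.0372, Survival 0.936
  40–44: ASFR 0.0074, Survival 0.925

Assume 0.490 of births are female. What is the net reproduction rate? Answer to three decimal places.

Proportion female at birth = 0.490.
Weighting each age-specific rate by interval width and survival:
  15–19: 5 × 0.1641 × 0.993 = 0.81476
  20–24: 5 × 0.2422 × 0.981 = 1.18799
  25–29: 5 × 0.1519 × 0.970 = 0.73672
  30–34: 5 × 0.0894 × 0.953 = 0.42599
  35–39: 5 × 0.0372 × 0.936 = 0.17410
  40–44: 5 × 0.0074 × 0.925 = 0.03423
Sum = 3.37379
NRR = 0.490 × 3.37379 = 1.65316
With NRR above 1 the population is above replacement fertility.

1.653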